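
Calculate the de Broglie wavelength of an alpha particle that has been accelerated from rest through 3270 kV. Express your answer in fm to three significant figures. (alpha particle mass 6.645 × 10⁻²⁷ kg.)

KE = 2eV = 2 × 1.602 × 10⁻¹⁹ × 3.270 × 10⁶ = 1.048 × 10⁻¹² J.
p = √(2mKE) = √(2 × 6.645 × 10⁻²⁷ × 1.048 × 10⁻¹²) = 1.180 × 10⁻¹⁹ kg·m/s.
λ = h/p = 6.626 × 10⁻³⁴ / 1.180 × 10⁻¹⁹ = 5.62 × 10⁻¹⁵ m = 5.62 fm.

λ = 5.62 fm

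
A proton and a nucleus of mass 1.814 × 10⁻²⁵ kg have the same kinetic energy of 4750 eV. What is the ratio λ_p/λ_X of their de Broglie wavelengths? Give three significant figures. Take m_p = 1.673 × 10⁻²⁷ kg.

At fixed KE, p = √(2mKE) so λ = h/p ∝ 1/√m.
λ_p/λ_X = √(m_X/m_p) = √(1.814 × 10⁻²⁵/1.673 × 10⁻²⁷) = √(108.4) = 10.4.

λ_p/λ_X = 10.4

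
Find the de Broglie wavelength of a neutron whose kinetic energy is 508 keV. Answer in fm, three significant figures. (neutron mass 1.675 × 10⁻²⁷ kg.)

λ = 40.1 fm

KE = 508 keV = 8.138 × 10⁻¹⁴ J.
p = √(2mKE) = √(2 × 1.675 × 10⁻²⁷ × 8.138 × 10⁻¹⁴) = 1.651 × 10⁻²⁰ kg·m/s.
λ = h/p = 6.626 × 10⁻³⁴ / 1.651 × 10⁻²⁰ = 4.01 × 10⁻¹⁴ m = 40.1 fm.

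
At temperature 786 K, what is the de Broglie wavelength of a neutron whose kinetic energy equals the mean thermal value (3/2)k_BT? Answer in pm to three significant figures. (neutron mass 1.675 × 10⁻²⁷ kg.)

λ = 89.7 pm

KE = (3/2)k_BT = 1.5 × 1.381 × 10⁻²³ × 786 = 1.628 × 10⁻²⁰ J.
p = √(2mKE) = √(2 × 1.675 × 10⁻²⁷ × 1.628 × 10⁻²⁰) = 7.385 × 10⁻²⁴ kg·m/s.
λ = h/p = 8.97 × 10⁻¹¹ m = 89.7 pm.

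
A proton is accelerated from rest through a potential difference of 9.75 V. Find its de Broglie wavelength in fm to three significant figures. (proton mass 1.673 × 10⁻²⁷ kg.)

KE = eV = 1.602 × 10⁻¹⁹ × 9.750 = 1.562 × 10⁻¹⁸ J.
p = √(2mKE) = √(2 × 1.673 × 10⁻²⁷ × 1.562 × 10⁻¹⁸) = 7.229 × 10⁻²³ kg·m/s.
λ = h/p = 6.626 × 10⁻³⁴ / 7.229 × 10⁻²³ = 9.17 × 10⁻¹² m = 9170 fm.

λ = 9170 fm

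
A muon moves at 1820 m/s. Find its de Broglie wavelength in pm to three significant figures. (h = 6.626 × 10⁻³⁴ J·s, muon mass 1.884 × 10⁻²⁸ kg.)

p = mv = 1.884 × 10⁻²⁸ × 1820 = 3.429 × 10⁻²⁵ kg·m/s.
λ = h/p = 6.626 × 10⁻³⁴ / 3.429 × 10⁻²⁵ = 1.93 × 10⁻⁹ m = 1930 pm.

λ = 1930 pm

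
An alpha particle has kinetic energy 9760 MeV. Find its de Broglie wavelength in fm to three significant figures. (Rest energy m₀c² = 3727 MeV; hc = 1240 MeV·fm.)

Total energy E = KE + m₀c² = 9760 + 3727 = 13487 MeV.
(pc)² = E² − (m₀c²)² = (13487)² − (3727)² = 1.680 × 10⁸ MeV², so pc = 1.296 × 10⁴ MeV.
λ = hc/(pc) = 1240 MeV·fm / 1.296 × 10⁴ MeV = 0.0957 fm.

λ = 0.0957 fm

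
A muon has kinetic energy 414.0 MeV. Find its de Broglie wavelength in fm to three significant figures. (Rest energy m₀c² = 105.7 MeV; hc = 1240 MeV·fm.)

Total energy E = KE + m₀c² = 414.0 + 105.7 = 519.7 MeV.
(pc)² = E² − (m₀c²)² = (519.7)² − (105.7)² = 2.589 × 10⁵ MeV², so pc = 508.8 MeV.
λ = hc/(pc) = 1240 MeV·fm / 508.8 MeV = 2.44 fm.

λ = 2.44 fm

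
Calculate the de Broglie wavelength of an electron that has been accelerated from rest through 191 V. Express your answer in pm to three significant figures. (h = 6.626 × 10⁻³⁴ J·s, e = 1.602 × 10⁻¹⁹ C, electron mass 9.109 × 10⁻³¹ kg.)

KE = eV = 1.602 × 10⁻¹⁹ × 191.0 = 3.060 × 10⁻¹⁷ J.
p = √(2mKE) = √(2 × 9.109 × 10⁻³¹ × 3.060 × 10⁻¹⁷) = 7.466 × 10⁻²⁴ kg·m/s.
λ = h/p = 6.626 × 10⁻³⁴ / 7.466 × 10⁻²⁴ = 8.87 × 10⁻¹¹ m = 88.7 pm.

λ = 88.7 pm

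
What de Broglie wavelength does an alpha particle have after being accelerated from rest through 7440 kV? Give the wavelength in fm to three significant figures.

λ = 3.72 fm

KE = 2eV = 2 × 1.602 × 10⁻¹⁹ × 7.440 × 10⁶ = 2.384 × 10⁻¹² J.
p = √(2mKE) = √(2 × 6.645 × 10⁻²⁷ × 2.384 × 10⁻¹²) = 1.780 × 10⁻¹⁹ kg·m/s.
λ = h/p = 6.626 × 10⁻³⁴ / 1.780 × 10⁻¹⁹ = 3.72 × 10⁻¹⁵ m = 3.72 fm.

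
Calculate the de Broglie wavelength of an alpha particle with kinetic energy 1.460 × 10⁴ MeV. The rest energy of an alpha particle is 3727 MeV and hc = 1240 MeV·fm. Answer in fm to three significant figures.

λ = 0.0691 fm

Total energy E = KE + m₀c² = 1.460 × 10⁴ + 3727 = 18327 MeV.
(pc)² = E² − (m₀c²)² = (18327)² − (3727)² = 3.220 × 10⁸ MeV², so pc = 1.794 × 10⁴ MeV.
λ = hc/(pc) = 1240 MeV·fm / 1.794 × 10⁴ MeV = 0.0691 fm.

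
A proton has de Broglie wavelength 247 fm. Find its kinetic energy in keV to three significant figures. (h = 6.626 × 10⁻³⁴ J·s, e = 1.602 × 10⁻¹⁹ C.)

KE = 13.4 keV

p = h/λ = 6.626 × 10⁻³⁴ / 2.470 × 10⁻¹³ = 2.683 × 10⁻²¹ kg·m/s.
KE = p²/(2m) = (2.683 × 10⁻²¹)² / (2 × 1.673 × 10⁻²⁷) = 2.151 × 10⁻¹⁵ J = 13.4 keV.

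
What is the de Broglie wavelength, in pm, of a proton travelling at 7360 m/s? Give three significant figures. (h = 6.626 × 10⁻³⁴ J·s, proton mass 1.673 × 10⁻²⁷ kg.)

λ = 53.8 pm

p = mv = 1.673 × 10⁻²⁷ × 7360 = 1.231 × 10⁻²³ kg·m/s.
λ = h/p = 6.626 × 10⁻³⁴ / 1.231 × 10⁻²³ = 5.38 × 10⁻¹¹ m = 53.8 pm.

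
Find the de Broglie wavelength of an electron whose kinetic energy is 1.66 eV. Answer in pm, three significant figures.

λ = 952 pm

KE = 1.66 eV = 2.659 × 10⁻¹⁹ J.
p = √(2mKE) = √(2 × 9.109 × 10⁻³¹ × 2.659 × 10⁻¹⁹) = 6.960 × 10⁻²⁵ kg·m/s.
λ = h/p = 6.626 × 10⁻³⁴ / 6.960 × 10⁻²⁵ = 9.52 × 10⁻¹⁰ m = 952 pm.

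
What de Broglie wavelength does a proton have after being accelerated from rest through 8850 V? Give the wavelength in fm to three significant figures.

λ = 304 fm

KE = eV = 1.602 × 10⁻¹⁹ × 8850 = 1.418 × 10⁻¹⁵ J.
p = √(2mKE) = √(2 × 1.673 × 10⁻²⁷ × 1.418 × 10⁻¹⁵) = 2.178 × 10⁻²¹ kg·m/s.
λ = h/p = 6.626 × 10⁻³⁴ / 2.178 × 10⁻²¹ = 3.04 × 10⁻¹³ m = 304 fm.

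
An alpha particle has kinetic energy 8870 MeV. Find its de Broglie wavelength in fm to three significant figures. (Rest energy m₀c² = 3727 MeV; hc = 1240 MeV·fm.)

λ = 0.103 fm

Total energy E = KE + m₀c² = 8870 + 3727 = 12597 MeV.
(pc)² = E² − (m₀c²)² = (12597)² − (3727)² = 1.448 × 10⁸ MeV², so pc = 1.203 × 10⁴ MeV.
λ = hc/(pc) = 1240 MeV·fm / 1.203 × 10⁴ MeV = 0.103 fm.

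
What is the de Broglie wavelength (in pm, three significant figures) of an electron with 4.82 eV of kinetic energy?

λ = 559 pm

KE = 4.82 eV = 7.722 × 10⁻¹⁹ J.
p = √(2mKE) = √(2 × 9.109 × 10⁻³¹ × 7.722 × 10⁻¹⁹) = 1.186 × 10⁻²⁴ kg·m/s.
λ = h/p = 6.626 × 10⁻³⁴ / 1.186 × 10⁻²⁴ = 5.59 × 10⁻¹⁰ m = 559 pm.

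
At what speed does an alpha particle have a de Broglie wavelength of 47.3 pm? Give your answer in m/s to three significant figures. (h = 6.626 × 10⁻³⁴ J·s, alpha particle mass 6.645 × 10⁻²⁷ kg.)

v = 2110 m/s

p = h/λ = 6.626 × 10⁻³⁴ / 4.730 × 10⁻¹¹ = 1.401 × 10⁻²³ kg·m/s.
v = p/m = 1.401 × 10⁻²³ / 6.645 × 10⁻²⁷ = 2.11 × 10³ m/s = 2110 m/s.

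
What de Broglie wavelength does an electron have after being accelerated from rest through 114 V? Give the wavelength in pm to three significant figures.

KE = eV = 1.602 × 10⁻¹⁹ × 114.0 = 1.826 × 10⁻¹⁷ J.
p = √(2mKE) = √(2 × 9.109 × 10⁻³¹ × 1.826 × 10⁻¹⁷) = 5.768 × 10⁻²⁴ kg·m/s.
λ = h/p = 6.626 × 10⁻³⁴ / 5.768 × 10⁻²⁴ = 1.15 × 10⁻¹⁰ m = 115 pm.

λ = 115 pm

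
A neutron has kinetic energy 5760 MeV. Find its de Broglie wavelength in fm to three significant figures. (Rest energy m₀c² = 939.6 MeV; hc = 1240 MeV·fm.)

λ = 0.187 fm

Total energy E = KE + m₀c² = 5760 + 939.6 = 6699.6 MeV.
(pc)² = E² − (m₀c²)² = (6699.6)² − (939.6)² = 4.400 × 10⁷ MeV², so pc = 6633 MeV.
λ = hc/(pc) = 1240 MeV·fm / 6633 MeV = 0.187 fm.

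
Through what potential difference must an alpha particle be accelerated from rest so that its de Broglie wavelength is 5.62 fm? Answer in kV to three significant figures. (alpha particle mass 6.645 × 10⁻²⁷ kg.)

p = h/λ = 6.626 × 10⁻³⁴ / 5.620 × 10⁻¹⁵ = 1.179 × 10⁻¹⁹ kg·m/s.
KE = p²/(2m) = 1.046 × 10⁻¹² J.
V = KE/2e = 1.046 × 10⁻¹² / (2 × 1.602 × 10⁻¹⁹) = 3260 kV.

V = 3260 kV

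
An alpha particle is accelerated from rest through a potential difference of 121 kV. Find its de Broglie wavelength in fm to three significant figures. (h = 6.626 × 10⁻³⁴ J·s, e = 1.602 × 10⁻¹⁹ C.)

λ = 29.2 fm

KE = 2eV = 2 × 1.602 × 10⁻¹⁹ × 1.210 × 10⁵ = 3.877 × 10⁻¹⁴ J.
p = √(2mKE) = √(2 × 6.645 × 10⁻²⁷ × 3.877 × 10⁻¹⁴) = 2.270 × 10⁻²⁰ kg·m/s.
λ = h/p = 6.626 × 10⁻³⁴ / 2.270 × 10⁻²⁰ = 2.92 × 10⁻¹⁴ m = 29.2 fm.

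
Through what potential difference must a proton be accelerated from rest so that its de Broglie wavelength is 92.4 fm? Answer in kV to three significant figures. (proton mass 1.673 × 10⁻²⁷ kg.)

V = 95.9 kV

p = h/λ = 6.626 × 10⁻³⁴ / 9.240 × 10⁻¹⁴ = 7.171 × 10⁻²¹ kg·m/s.
KE = p²/(2m) = 1.537 × 10⁻¹⁴ J.
V = KE/e = 1.537 × 10⁻¹⁴ / (1.602 × 10⁻¹⁹) = 95.9 kV.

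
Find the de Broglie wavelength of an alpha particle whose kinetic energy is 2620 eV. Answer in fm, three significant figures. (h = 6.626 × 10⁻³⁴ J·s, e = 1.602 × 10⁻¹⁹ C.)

λ = 281 fm

KE = 2620 eV = 4.197 × 10⁻¹⁶ J.
p = √(2mKE) = √(2 × 6.645 × 10⁻²⁷ × 4.197 × 10⁻¹⁶) = 2.362 × 10⁻²¹ kg·m/s.
λ = h/p = 6.626 × 10⁻³⁴ / 2.362 × 10⁻²¹ = 2.81 × 10⁻¹³ m = 281 fm.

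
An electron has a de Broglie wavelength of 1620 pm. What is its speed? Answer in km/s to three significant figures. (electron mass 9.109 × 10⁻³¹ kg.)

p = h/λ = 6.626 × 10⁻³⁴ / 1.620 × 10⁻⁹ = 4.090 × 10⁻²⁵ kg·m/s.
v = p/m = 4.090 × 10⁻²⁵ / 9.109 × 10⁻³¹ = 4.49 × 10⁵ m/s = 449 km/s.

v = 449 km/s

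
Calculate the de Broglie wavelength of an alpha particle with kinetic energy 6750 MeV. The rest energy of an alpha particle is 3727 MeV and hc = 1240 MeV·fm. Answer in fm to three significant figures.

λ = 0.127 fm

Total energy E = KE + m₀c² = 6750 + 3727 = 10477 MeV.
(pc)² = E² − (m₀c²)² = (10477)² − (3727)² = 9.588 × 10⁷ MeV², so pc = 9792 MeV.
λ = hc/(pc) = 1240 MeV·fm / 9792 MeV = 0.127 fm.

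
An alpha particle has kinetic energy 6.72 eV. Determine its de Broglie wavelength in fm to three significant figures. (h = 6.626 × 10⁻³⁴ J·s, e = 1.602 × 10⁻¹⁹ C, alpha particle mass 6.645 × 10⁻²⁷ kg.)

KE = 6.72 eV = 1.077 × 10⁻¹⁸ J.
p = √(2mKE) = √(2 × 6.645 × 10⁻²⁷ × 1.077 × 10⁻¹⁸) = 1.196 × 10⁻²² kg·m/s.
λ = h/p = 6.626 × 10⁻³⁴ / 1.196 × 10⁻²² = 5.54 × 10⁻¹² m = 5540 fm.

λ = 5540 fm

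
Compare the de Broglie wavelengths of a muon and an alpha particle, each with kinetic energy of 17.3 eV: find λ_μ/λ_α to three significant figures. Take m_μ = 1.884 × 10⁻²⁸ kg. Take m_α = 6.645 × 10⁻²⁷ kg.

At fixed KE, p = √(2mKE) so λ = h/p ∝ 1/√m.
λ_μ/λ_α = √(m_α/m_μ) = √(6.645 × 10⁻²⁷/1.884 × 10⁻²⁸) = √(35.27) = 5.94.

λ_μ/λ_α = 5.94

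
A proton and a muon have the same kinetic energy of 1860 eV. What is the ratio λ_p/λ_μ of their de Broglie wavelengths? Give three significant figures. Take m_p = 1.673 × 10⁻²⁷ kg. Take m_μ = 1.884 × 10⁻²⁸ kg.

At fixed KE, p = √(2mKE) so λ = h/p ∝ 1/√m.
λ_p/λ_μ = √(m_μ/m_p) = √(1.884 × 10⁻²⁸/1.673 × 10⁻²⁷) = √(0.1126) = 0.336.

λ_p/λ_μ = 0.336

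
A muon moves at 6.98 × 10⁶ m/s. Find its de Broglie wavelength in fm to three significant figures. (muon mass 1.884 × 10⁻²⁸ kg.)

p = mv = 1.884 × 10⁻²⁸ × 6.98 × 10⁶ = 1.315 × 10⁻²¹ kg·m/s.
λ = h/p = 6.626 × 10⁻³⁴ / 1.315 × 10⁻²¹ = 5.04 × 10⁻¹³ m = 504 fm.

λ = 504 fm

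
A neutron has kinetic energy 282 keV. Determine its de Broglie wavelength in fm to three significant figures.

λ = 53.9 fm

KE = 282 keV = 4.518 × 10⁻¹⁴ J.
p = √(2mKE) = √(2 × 1.675 × 10⁻²⁷ × 4.518 × 10⁻¹⁴) = 1.230 × 10⁻²⁰ kg·m/s.
λ = h/p = 6.626 × 10⁻³⁴ / 1.230 × 10⁻²⁰ = 5.39 × 10⁻¹⁴ m = 53.9 fm.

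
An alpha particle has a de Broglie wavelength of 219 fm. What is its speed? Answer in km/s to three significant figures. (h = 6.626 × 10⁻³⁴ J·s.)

v = 455 km/s

p = h/λ = 6.626 × 10⁻³⁴ / 2.190 × 10⁻¹³ = 3.026 × 10⁻²¹ kg·m/s.
v = p/m = 3.026 × 10⁻²¹ / 6.645 × 10⁻²⁷ = 4.55 × 10⁵ m/s = 455 km/s.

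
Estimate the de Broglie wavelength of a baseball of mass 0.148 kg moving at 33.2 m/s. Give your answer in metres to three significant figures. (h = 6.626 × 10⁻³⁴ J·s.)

p = mv = 0.148 × 33.2 = 4.914 kg·m/s.
λ = h/p = 6.626 × 10⁻³⁴ / 4.914 = 1.35 × 10⁻³⁴ m.

λ = 1.35 × 10⁻³⁴ m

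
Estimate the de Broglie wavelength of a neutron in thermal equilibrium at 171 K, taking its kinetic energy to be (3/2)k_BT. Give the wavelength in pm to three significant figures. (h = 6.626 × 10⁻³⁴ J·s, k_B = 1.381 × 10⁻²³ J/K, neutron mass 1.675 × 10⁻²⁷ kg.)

KE = (3/2)k_BT = 1.5 × 1.381 × 10⁻²³ × 171 = 3.542 × 10⁻²¹ J.
p = √(2mKE) = √(2 × 1.675 × 10⁻²⁷ × 3.542 × 10⁻²¹) = 3.445 × 10⁻²⁴ kg·m/s.
λ = h/p = 1.92 × 10⁻¹⁰ m = 192 pm.

λ = 192 pm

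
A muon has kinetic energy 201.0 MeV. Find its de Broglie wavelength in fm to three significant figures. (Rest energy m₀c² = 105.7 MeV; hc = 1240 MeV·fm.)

Total energy E = KE + m₀c² = 201.0 + 105.7 = 306.7 MeV.
(pc)² = E² − (m₀c²)² = (306.7)² − (105.7)² = 8.289 × 10⁴ MeV², so pc = 287.9 MeV.
λ = hc/(pc) = 1240 MeV·fm / 287.9 MeV = 4.31 fm.

λ = 4.31 fm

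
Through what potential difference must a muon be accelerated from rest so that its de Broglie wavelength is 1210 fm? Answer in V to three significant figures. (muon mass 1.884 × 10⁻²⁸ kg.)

p = h/λ = 6.626 × 10⁻³⁴ / 1.210 × 10⁻¹² = 5.476 × 10⁻²² kg·m/s.
KE = p²/(2m) = 7.958 × 10⁻¹⁶ J.
V = KE/e = 7.958 × 10⁻¹⁶ / (1.602 × 10⁻¹⁹) = 4970 V.

V = 4970 V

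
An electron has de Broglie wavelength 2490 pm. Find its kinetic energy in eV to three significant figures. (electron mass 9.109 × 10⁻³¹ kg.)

KE = 0.243 eV

p = h/λ = 6.626 × 10⁻³⁴ / 2.490 × 10⁻⁹ = 2.661 × 10⁻²⁵ kg·m/s.
KE = p²/(2m) = (2.661 × 10⁻²⁵)² / (2 × 9.109 × 10⁻³¹) = 3.887 × 10⁻²⁰ J = 0.243 eV.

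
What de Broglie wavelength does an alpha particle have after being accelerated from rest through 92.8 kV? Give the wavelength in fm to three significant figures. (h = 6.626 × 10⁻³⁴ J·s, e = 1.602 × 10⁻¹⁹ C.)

KE = 2eV = 2 × 1.602 × 10⁻¹⁹ × 9.280 × 10⁴ = 2.973 × 10⁻¹⁴ J.
p = √(2mKE) = √(2 × 6.645 × 10⁻²⁷ × 2.973 × 10⁻¹⁴) = 1.988 × 10⁻²⁰ kg·m/s.
λ = h/p = 6.626 × 10⁻³⁴ / 1.988 × 10⁻²⁰ = 3.33 × 10⁻¹⁴ m = 33.3 fm.

λ = 33.3 fm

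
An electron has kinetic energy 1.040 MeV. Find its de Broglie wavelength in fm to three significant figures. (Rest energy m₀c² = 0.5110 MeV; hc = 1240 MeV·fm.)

Total energy E = KE + m₀c² = 1.040 + 0.5110 = 1.5510 MeV.
(pc)² = E² − (m₀c²)² = (1.5510)² − (0.5110)² = 2.144 MeV², so pc = 1.464 MeV.
λ = hc/(pc) = 1240 MeV·fm / 1.464 MeV = 847 fm.

λ = 847 fm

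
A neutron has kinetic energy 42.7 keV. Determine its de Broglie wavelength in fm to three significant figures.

λ = 138 fm

KE = 42.7 keV = 6.841 × 10⁻¹⁵ J.
p = √(2mKE) = √(2 × 1.675 × 10⁻²⁷ × 6.841 × 10⁻¹⁵) = 4.787 × 10⁻²¹ kg·m/s.
λ = h/p = 6.626 × 10⁻³⁴ / 4.787 × 10⁻²¹ = 1.38 × 10⁻¹³ m = 138 fm.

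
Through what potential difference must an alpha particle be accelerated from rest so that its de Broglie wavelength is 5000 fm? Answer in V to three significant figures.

V = 4.12 V

p = h/λ = 6.626 × 10⁻³⁴ / 5.000 × 10⁻¹² = 1.325 × 10⁻²² kg·m/s.
KE = p²/(2m) = 1.321 × 10⁻¹⁸ J.
V = KE/2e = 1.321 × 10⁻¹⁸ / (2 × 1.602 × 10⁻¹⁹) = 4.12 V.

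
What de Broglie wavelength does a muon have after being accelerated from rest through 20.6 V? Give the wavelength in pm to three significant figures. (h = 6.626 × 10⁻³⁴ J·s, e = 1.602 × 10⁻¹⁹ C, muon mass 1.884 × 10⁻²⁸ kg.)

KE = eV = 1.602 × 10⁻¹⁹ × 20.60 = 3.300 × 10⁻¹⁸ J.
p = √(2mKE) = √(2 × 1.884 × 10⁻²⁸ × 3.300 × 10⁻¹⁸) = 3.526 × 10⁻²³ kg·m/s.
λ = h/p = 6.626 × 10⁻³⁴ / 3.526 × 10⁻²³ = 1.88 × 10⁻¹¹ m = 18.8 pm.

λ = 18.8 pm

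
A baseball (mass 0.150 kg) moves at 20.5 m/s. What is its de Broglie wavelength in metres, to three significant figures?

λ = 2.15 × 10⁻³⁴ m

p = mv = 0.150 × 20.5 = 3.075 kg·m/s.
λ = h/p = 6.626 × 10⁻³⁴ / 3.075 = 2.15 × 10⁻³⁴ m.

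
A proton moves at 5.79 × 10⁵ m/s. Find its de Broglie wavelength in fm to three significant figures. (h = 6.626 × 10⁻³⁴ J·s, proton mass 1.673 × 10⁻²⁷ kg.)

λ = 684 fm

p = mv = 1.673 × 10⁻²⁷ × 5.79 × 10⁵ = 9.687 × 10⁻²² kg·m/s.
λ = h/p = 6.626 × 10⁻³⁴ / 9.687 × 10⁻²² = 6.84 × 10⁻¹³ m = 684 fm.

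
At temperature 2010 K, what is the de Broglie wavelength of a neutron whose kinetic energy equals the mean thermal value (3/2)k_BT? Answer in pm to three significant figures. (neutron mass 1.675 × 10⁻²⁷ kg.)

λ = 56.1 pm

KE = (3/2)k_BT = 1.5 × 1.381 × 10⁻²³ × 2010 = 4.164 × 10⁻²⁰ J.
p = √(2mKE) = √(2 × 1.675 × 10⁻²⁷ × 4.164 × 10⁻²⁰) = 1.181 × 10⁻²³ kg·m/s.
λ = h/p = 5.61 × 10⁻¹¹ m = 56.1 pm.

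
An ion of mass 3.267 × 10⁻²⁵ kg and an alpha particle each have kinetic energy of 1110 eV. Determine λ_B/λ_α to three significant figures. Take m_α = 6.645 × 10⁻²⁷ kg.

At fixed KE, p = √(2mKE) so λ = h/p ∝ 1/√m.
λ_B/λ_α = √(m_α/m_B) = √(6.645 × 10⁻²⁷/3.267 × 10⁻²⁵) = √(0.02034) = 0.143.

λ_B/λ_α = 0.143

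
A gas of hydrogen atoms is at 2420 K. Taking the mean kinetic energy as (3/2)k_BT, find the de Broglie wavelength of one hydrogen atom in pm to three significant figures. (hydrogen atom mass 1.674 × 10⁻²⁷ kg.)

KE = (3/2)k_BT = 1.5 × 1.381 × 10⁻²³ × 2420 = 5.013 × 10⁻²⁰ J.
p = √(2mKE) = √(2 × 1.674 × 10⁻²⁷ × 5.013 × 10⁻²⁰) = 1.296 × 10⁻²³ kg·m/s.
λ = h/p = 5.11 × 10⁻¹¹ m = 51.1 pm.

λ = 51.1 pm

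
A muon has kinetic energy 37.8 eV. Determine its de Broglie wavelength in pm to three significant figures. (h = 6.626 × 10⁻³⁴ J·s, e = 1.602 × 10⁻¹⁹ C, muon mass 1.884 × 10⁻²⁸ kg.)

λ = 13.9 pm

KE = 37.8 eV = 6.056 × 10⁻¹⁸ J.
p = √(2mKE) = √(2 × 1.884 × 10⁻²⁸ × 6.056 × 10⁻¹⁸) = 4.777 × 10⁻²³ kg·m/s.
λ = h/p = 6.626 × 10⁻³⁴ / 4.777 × 10⁻²³ = 1.39 × 10⁻¹¹ m = 13.9 pm.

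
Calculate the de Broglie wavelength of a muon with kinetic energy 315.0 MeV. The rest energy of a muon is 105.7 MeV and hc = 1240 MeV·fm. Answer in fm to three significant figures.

Total energy E = KE + m₀c² = 315.0 + 105.7 = 420.7 MeV.
(pc)² = E² − (m₀c²)² = (420.7)² − (105.7)² = 1.658 × 10⁵ MeV², so pc = 407.2 MeV.
λ = hc/(pc) = 1240 MeV·fm / 407.2 MeV = 3.05 fm.

λ = 3.05 fm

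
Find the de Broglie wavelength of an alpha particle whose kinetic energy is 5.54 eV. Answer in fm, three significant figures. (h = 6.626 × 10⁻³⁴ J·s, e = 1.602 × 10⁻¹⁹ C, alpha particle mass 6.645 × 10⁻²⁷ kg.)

KE = 5.54 eV = 8.875 × 10⁻¹⁹ J.
p = √(2mKE) = √(2 × 6.645 × 10⁻²⁷ × 8.875 × 10⁻¹⁹) = 1.086 × 10⁻²² kg·m/s.
λ = h/p = 6.626 × 10⁻³⁴ / 1.086 × 10⁻²² = 6.10 × 10⁻¹² m = 6100 fm.

λ = 6100 fm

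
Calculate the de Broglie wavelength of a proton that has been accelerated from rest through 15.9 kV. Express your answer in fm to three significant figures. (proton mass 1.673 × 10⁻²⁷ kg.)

λ = 227 fm

KE = eV = 1.602 × 10⁻¹⁹ × 1.590 × 10⁴ = 2.547 × 10⁻¹⁵ J.
p = √(2mKE) = √(2 × 1.673 × 10⁻²⁷ × 2.547 × 10⁻¹⁵) = 2.919 × 10⁻²¹ kg·m/s.
λ = h/p = 6.626 × 10⁻³⁴ / 2.919 × 10⁻²¹ = 2.27 × 10⁻¹³ m = 227 fm.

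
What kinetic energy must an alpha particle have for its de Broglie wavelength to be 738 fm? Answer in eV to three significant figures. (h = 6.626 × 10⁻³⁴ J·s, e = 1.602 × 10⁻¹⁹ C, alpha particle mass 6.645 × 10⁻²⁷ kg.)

p = h/λ = 6.626 × 10⁻³⁴ / 7.380 × 10⁻¹³ = 8.978 × 10⁻²² kg·m/s.
KE = p²/(2m) = (8.978 × 10⁻²²)² / (2 × 6.645 × 10⁻²⁷) = 6.065 × 10⁻¹⁷ J = 379 eV.

KE = 379 eV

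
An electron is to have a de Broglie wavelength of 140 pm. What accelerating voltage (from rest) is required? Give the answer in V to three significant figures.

V = 76.8 V

p = h/λ = 6.626 × 10⁻³⁴ / 1.400 × 10⁻¹⁰ = 4.733 × 10⁻²⁴ kg·m/s.
KE = p²/(2m) = 1.230 × 10⁻¹⁷ J.
V = KE/e = 1.230 × 10⁻¹⁷ / (1.602 × 10⁻¹⁹) = 76.8 V.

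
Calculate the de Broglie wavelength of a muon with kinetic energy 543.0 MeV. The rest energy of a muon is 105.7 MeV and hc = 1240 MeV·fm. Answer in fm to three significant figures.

Total energy E = KE + m₀c² = 543.0 + 105.7 = 648.7 MeV.
(pc)² = E² − (m₀c²)² = (648.7)² − (105.7)² = 4.096 × 10⁵ MeV², so pc = 640.0 MeV.
λ = hc/(pc) = 1240 MeV·fm / 640.0 MeV = 1.94 fm.

λ = 1.94 fm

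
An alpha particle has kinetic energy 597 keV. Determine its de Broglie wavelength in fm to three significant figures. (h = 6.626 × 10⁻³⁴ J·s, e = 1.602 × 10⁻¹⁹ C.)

KE = 597 keV = 9.564 × 10⁻¹⁴ J.
p = √(2mKE) = √(2 × 6.645 × 10⁻²⁷ × 9.564 × 10⁻¹⁴) = 3.565 × 10⁻²⁰ kg·m/s.
λ = h/p = 6.626 × 10⁻³⁴ / 3.565 × 10⁻²⁰ = 1.86 × 10⁻¹⁴ m = 18.6 fm.

λ = 18.6 fm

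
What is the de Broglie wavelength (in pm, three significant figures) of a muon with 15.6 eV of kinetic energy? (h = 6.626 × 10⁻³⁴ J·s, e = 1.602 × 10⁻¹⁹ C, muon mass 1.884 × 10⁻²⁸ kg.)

λ = 21.6 pm

KE = 15.6 eV = 2.499 × 10⁻¹⁸ J.
p = √(2mKE) = √(2 × 1.884 × 10⁻²⁸ × 2.499 × 10⁻¹⁸) = 3.069 × 10⁻²³ kg·m/s.
λ = h/p = 6.626 × 10⁻³⁴ / 3.069 × 10⁻²³ = 2.16 × 10⁻¹¹ m = 21.6 pm.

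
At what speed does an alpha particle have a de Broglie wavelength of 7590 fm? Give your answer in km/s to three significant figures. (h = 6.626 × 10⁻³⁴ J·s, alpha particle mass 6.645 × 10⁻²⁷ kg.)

p = h/λ = 6.626 × 10⁻³⁴ / 7.590 × 10⁻¹² = 8.730 × 10⁻²³ kg·m/s.
v = p/m = 8.730 × 10⁻²³ / 6.645 × 10⁻²⁷ = 1.31 × 10⁴ m/s = 13.1 km/s.

v = 13.1 km/s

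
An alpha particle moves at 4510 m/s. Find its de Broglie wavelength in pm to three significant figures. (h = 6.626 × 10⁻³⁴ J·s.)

λ = 22.1 pm

p = mv = 6.645 × 10⁻²⁷ × 4510 = 2.997 × 10⁻²³ kg·m/s.
λ = h/p = 6.626 × 10⁻³⁴ / 2.997 × 10⁻²³ = 2.21 × 10⁻¹¹ m = 22.1 pm.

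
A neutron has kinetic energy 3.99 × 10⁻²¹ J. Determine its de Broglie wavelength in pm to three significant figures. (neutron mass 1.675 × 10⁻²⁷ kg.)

p = √(2mKE) = √(2 × 1.675 × 10⁻²⁷ × 3.990 × 10⁻²¹) = 3.656 × 10⁻²⁴ kg·m/s.
λ = h/p = 6.626 × 10⁻³⁴ / 3.656 × 10⁻²⁴ = 1.81 × 10⁻¹⁰ m = 181 pm.

λ = 181 pm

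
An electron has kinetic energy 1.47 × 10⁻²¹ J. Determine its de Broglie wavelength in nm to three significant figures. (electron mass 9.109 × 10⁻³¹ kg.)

λ = 12.8 nm

p = √(2mKE) = √(2 × 9.109 × 10⁻³¹ × 1.470 × 10⁻²¹) = 5.175 × 10⁻²⁶ kg·m/s.
λ = h/p = 6.626 × 10⁻³⁴ / 5.175 × 10⁻²⁶ = 1.28 × 10⁻⁸ m = 12.8 nm.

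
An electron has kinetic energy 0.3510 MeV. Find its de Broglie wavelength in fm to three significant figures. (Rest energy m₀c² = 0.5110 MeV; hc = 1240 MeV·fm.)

Total energy E = KE + m₀c² = 0.3510 + 0.5110 = 0.8620 MeV.
(pc)² = E² − (m₀c²)² = (0.8620)² − (0.5110)² = 0.4819 MeV², so pc = 0.6942 MeV.
λ = hc/(pc) = 1240 MeV·fm / 0.6942 MeV = 1790 fm.

λ = 1790 fm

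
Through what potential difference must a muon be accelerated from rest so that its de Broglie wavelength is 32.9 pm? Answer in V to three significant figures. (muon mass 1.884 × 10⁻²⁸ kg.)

p = h/λ = 6.626 × 10⁻³⁴ / 3.290 × 10⁻¹¹ = 2.014 × 10⁻²³ kg·m/s.
KE = p²/(2m) = 1.076 × 10⁻¹⁸ J.
V = KE/e = 1.076 × 10⁻¹⁸ / (1.602 × 10⁻¹⁹) = 6.72 V.

V = 6.72 V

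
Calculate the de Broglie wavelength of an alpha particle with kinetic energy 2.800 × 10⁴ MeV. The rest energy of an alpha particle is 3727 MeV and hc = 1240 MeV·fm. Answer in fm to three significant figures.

λ = 0.0394 fm

Total energy E = KE + m₀c² = 2.800 × 10⁴ + 3727 = 31727 MeV.
(pc)² = E² − (m₀c²)² = (31727)² − (3727)² = 9.927 × 10⁸ MeV², so pc = 3.151 × 10⁴ MeV.
λ = hc/(pc) = 1240 MeV·fm / 3.151 × 10⁴ MeV = 0.0394 fm.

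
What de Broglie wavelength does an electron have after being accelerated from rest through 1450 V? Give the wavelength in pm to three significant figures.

λ = 32.2 pm

KE = eV = 1.602 × 10⁻¹⁹ × 1450 = 2.323 × 10⁻¹⁶ J.
p = √(2mKE) = √(2 × 9.109 × 10⁻³¹ × 2.323 × 10⁻¹⁶) = 2.057 × 10⁻²³ kg·m/s.
λ = h/p = 6.626 × 10⁻³⁴ / 2.057 × 10⁻²³ = 3.22 × 10⁻¹¹ m = 32.2 pm.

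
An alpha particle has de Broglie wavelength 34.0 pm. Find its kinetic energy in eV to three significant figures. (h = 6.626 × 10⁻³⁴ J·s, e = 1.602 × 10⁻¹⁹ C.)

KE = 0.178 eV

p = h/λ = 6.626 × 10⁻³⁴ / 3.400 × 10⁻¹¹ = 1.949 × 10⁻²³ kg·m/s.
KE = p²/(2m) = (1.949 × 10⁻²³)² / (2 × 6.645 × 10⁻²⁷) = 2.858 × 10⁻²⁰ J = 0.178 eV.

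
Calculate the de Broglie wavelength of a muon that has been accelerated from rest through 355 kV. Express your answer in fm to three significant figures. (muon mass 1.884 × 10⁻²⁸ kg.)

KE = eV = 1.602 × 10⁻¹⁹ × 3.550 × 10⁵ = 5.687 × 10⁻¹⁴ J.
p = √(2mKE) = √(2 × 1.884 × 10⁻²⁸ × 5.687 × 10⁻¹⁴) = 4.629 × 10⁻²¹ kg·m/s.
λ = h/p = 6.626 × 10⁻³⁴ / 4.629 × 10⁻²¹ = 1.43 × 10⁻¹³ m = 143 fm.

λ = 143 fm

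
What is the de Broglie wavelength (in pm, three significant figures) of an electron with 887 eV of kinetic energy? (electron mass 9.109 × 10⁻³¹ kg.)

λ = 41.2 pm

KE = 887 eV = 1.421 × 10⁻¹⁶ J.
p = √(2mKE) = √(2 × 9.109 × 10⁻³¹ × 1.421 × 10⁻¹⁶) = 1.609 × 10⁻²³ kg·m/s.
λ = h/p = 6.626 × 10⁻³⁴ / 1.609 × 10⁻²³ = 4.12 × 10⁻¹¹ m = 41.2 pm.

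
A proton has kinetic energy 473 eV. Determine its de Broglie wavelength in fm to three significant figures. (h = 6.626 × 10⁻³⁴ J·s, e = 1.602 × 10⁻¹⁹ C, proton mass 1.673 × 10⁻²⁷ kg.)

KE = 473 eV = 7.577 × 10⁻¹⁷ J.
p = √(2mKE) = √(2 × 1.673 × 10⁻²⁷ × 7.577 × 10⁻¹⁷) = 5.035 × 10⁻²² kg·m/s.
λ = h/p = 6.626 × 10⁻³⁴ / 5.035 × 10⁻²² = 1.32 × 10⁻¹² m = 1320 fm.

λ = 1320 fm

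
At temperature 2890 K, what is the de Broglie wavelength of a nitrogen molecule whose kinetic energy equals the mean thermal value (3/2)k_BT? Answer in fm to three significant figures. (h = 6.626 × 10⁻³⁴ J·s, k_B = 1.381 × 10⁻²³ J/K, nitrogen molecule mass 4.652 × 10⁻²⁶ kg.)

KE = (3/2)k_BT = 1.5 × 1.381 × 10⁻²³ × 2890 = 5.987 × 10⁻²⁰ J.
p = √(2mKE) = √(2 × 4.652 × 10⁻²⁶ × 5.987 × 10⁻²⁰) = 7.463 × 10⁻²³ kg·m/s.
λ = h/p = 8.88 × 10⁻¹² m = 8880 fm.

λ = 8880 fm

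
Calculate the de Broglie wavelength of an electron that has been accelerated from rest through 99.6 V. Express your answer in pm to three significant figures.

KE = eV = 1.602 × 10⁻¹⁹ × 99.60 = 1.596 × 10⁻¹⁷ J.
p = √(2mKE) = √(2 × 9.109 × 10⁻³¹ × 1.596 × 10⁻¹⁷) = 5.392 × 10⁻²⁴ kg·m/s.
λ = h/p = 6.626 × 10⁻³⁴ / 5.392 × 10⁻²⁴ = 1.23 × 10⁻¹⁰ m = 123 pm.

λ = 123 pm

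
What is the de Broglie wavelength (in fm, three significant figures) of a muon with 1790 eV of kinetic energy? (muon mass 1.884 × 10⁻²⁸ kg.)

KE = 1790 eV = 2.868 × 10⁻¹⁶ J.
p = √(2mKE) = √(2 × 1.884 × 10⁻²⁸ × 2.868 × 10⁻¹⁶) = 3.287 × 10⁻²² kg·m/s.
λ = h/p = 6.626 × 10⁻³⁴ / 3.287 × 10⁻²² = 2.02 × 10⁻¹² m = 2020 fm.

λ = 2020 fm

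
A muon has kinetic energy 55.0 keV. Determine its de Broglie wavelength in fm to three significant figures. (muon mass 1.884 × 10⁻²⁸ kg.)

KE = 55.0 keV = 8.811 × 10⁻¹⁵ J.
p = √(2mKE) = √(2 × 1.884 × 10⁻²⁸ × 8.811 × 10⁻¹⁵) = 1.822 × 10⁻²¹ kg·m/s.
λ = h/p = 6.626 × 10⁻³⁴ / 1.822 × 10⁻²¹ = 3.64 × 10⁻¹³ m = 364 fm.

λ = 364 fm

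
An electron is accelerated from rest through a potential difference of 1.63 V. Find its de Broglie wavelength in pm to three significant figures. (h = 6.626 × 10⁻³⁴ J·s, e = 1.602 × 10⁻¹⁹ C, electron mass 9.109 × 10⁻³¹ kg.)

KE = eV = 1.602 × 10⁻¹⁹ × 1.630 = 2.611 × 10⁻¹⁹ J.
p = √(2mKE) = √(2 × 9.109 × 10⁻³¹ × 2.611 × 10⁻¹⁹) = 6.897 × 10⁻²⁵ kg·m/s.
λ = h/p = 6.626 × 10⁻³⁴ / 6.897 × 10⁻²⁵ = 9.61 × 10⁻¹⁰ m = 961 pm.

λ = 961 pm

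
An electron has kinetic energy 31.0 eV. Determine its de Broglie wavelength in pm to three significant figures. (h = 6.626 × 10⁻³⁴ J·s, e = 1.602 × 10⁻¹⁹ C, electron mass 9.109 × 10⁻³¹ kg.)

KE = 31.0 eV = 4.966 × 10⁻¹⁸ J.
p = √(2mKE) = √(2 × 9.109 × 10⁻³¹ × 4.966 × 10⁻¹⁸) = 3.008 × 10⁻²⁴ kg·m/s.
λ = h/p = 6.626 × 10⁻³⁴ / 3.008 × 10⁻²⁴ = 2.20 × 10⁻¹⁰ m = 220 pm.

λ = 220 pm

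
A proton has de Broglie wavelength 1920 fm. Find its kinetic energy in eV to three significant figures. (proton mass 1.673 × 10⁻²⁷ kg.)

p = h/λ = 6.626 × 10⁻³⁴ / 1.920 × 10⁻¹² = 3.451 × 10⁻²² kg·m/s.
KE = p²/(2m) = (3.451 × 10⁻²²)² / (2 × 1.673 × 10⁻²⁷) = 3.559 × 10⁻¹⁷ J = 222 eV.

KE = 222 eV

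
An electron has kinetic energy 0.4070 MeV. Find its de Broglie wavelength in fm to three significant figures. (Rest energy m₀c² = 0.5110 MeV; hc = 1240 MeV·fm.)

Total energy E = KE + m₀c² = 0.4070 + 0.5110 = 0.9180 MeV.
(pc)² = E² − (m₀c²)² = (0.9180)² − (0.5110)² = 0.5816 MeV², so pc = 0.7626 MeV.
λ = hc/(pc) = 1240 MeV·fm / 0.7626 MeV = 1630 fm.

λ = 1630 fm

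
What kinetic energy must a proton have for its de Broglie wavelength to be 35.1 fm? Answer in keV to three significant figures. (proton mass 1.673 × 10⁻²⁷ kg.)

p = h/λ = 6.626 × 10⁻³⁴ / 3.510 × 10⁻¹⁴ = 1.888 × 10⁻²⁰ kg·m/s.
KE = p²/(2m) = (1.888 × 10⁻²⁰)² / (2 × 1.673 × 10⁻²⁷) = 1.065 × 10⁻¹³ J = 665 keV.

KE = 665 keV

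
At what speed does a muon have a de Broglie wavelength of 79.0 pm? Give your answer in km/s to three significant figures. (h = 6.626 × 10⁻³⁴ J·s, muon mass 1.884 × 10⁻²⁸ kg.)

v = 44.5 km/s

p = h/λ = 6.626 × 10⁻³⁴ / 7.900 × 10⁻¹¹ = 8.387 × 10⁻²⁴ kg·m/s.
v = p/m = 8.387 × 10⁻²⁴ / 1.884 × 10⁻²⁸ = 4.45 × 10⁴ m/s = 44.5 km/s.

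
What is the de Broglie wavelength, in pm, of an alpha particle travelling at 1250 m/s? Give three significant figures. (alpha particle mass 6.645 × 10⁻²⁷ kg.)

p = mv = 6.645 × 10⁻²⁷ × 1250 = 8.306 × 10⁻²⁴ kg·m/s.
λ = h/p = 6.626 × 10⁻³⁴ / 8.306 × 10⁻²⁴ = 7.98 × 10⁻¹¹ m = 79.8 pm.

λ = 79.8 pm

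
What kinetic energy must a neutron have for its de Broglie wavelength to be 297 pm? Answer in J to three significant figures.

KE = 1.49 × 10⁻²¹ J

p = h/λ = 6.626 × 10⁻³⁴ / 2.970 × 10⁻¹⁰ = 2.231 × 10⁻²⁴ kg·m/s.
KE = p²/(2m) = (2.231 × 10⁻²⁴)² / (2 × 1.675 × 10⁻²⁷) = 1.486 × 10⁻²¹ J = 1.49 × 10⁻²¹ J.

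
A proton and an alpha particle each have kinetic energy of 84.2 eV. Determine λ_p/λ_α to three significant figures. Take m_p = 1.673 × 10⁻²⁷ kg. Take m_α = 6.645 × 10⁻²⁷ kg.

At fixed KE, p = √(2mKE) so λ = h/p ∝ 1/√m.
λ_p/λ_α = √(m_α/m_p) = √(6.645 × 10⁻²⁷/1.673 × 10⁻²⁷) = √(3.972) = 1.99.

λ_p/λ_α = 1.99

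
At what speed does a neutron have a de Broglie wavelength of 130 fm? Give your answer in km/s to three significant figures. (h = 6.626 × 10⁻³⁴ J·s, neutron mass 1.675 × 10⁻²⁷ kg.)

v = 3040 km/s

p = h/λ = 6.626 × 10⁻³⁴ / 1.300 × 10⁻¹³ = 5.097 × 10⁻²¹ kg·m/s.
v = p/m = 5.097 × 10⁻²¹ / 1.675 × 10⁻²⁷ = 3.04 × 10⁶ m/s = 3040 km/s.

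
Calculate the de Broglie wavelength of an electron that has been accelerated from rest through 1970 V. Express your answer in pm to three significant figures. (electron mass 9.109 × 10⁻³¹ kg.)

λ = 27.6 pm

KE = eV = 1.602 × 10⁻¹⁹ × 1970 = 3.156 × 10⁻¹⁶ J.
p = √(2mKE) = √(2 × 9.109 × 10⁻³¹ × 3.156 × 10⁻¹⁶) = 2.398 × 10⁻²³ kg·m/s.
λ = h/p = 6.626 × 10⁻³⁴ / 2.398 × 10⁻²³ = 2.76 × 10⁻¹¹ m = 27.6 pm.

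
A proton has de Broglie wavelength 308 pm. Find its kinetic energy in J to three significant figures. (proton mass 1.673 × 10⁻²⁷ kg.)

p = h/λ = 6.626 × 10⁻³⁴ / 3.080 × 10⁻¹⁰ = 2.151 × 10⁻²⁴ kg·m/s.
KE = p²/(2m) = (2.151 × 10⁻²⁴)² / (2 × 1.673 × 10⁻²⁷) = 1.383 × 10⁻²¹ J = 1.38 × 10⁻²¹ J.

KE = 1.38 × 10⁻²¹ J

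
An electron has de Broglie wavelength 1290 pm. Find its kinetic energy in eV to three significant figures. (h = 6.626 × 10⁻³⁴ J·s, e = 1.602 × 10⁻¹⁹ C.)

p = h/λ = 6.626 × 10⁻³⁴ / 1.290 × 10⁻⁹ = 5.136 × 10⁻²⁵ kg·m/s.
KE = p²/(2m) = (5.136 × 10⁻²⁵)² / (2 × 9.109 × 10⁻³¹) = 1.448 × 10⁻¹⁹ J = 0.904 eV.

KE = 0.904 eV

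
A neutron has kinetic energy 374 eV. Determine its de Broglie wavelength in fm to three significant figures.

λ = 1480 fm

KE = 374 eV = 5.991 × 10⁻¹⁷ J.
p = √(2mKE) = √(2 × 1.675 × 10⁻²⁷ × 5.991 × 10⁻¹⁷) = 4.480 × 10⁻²² kg·m/s.
λ = h/p = 6.626 × 10⁻³⁴ / 4.480 × 10⁻²² = 1.48 × 10⁻¹² m = 1480 fm.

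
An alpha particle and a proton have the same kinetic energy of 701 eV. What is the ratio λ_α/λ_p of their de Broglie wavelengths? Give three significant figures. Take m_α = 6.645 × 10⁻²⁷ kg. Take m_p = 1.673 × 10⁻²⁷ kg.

At fixed KE, p = √(2mKE) so λ = h/p ∝ 1/√m.
λ_α/λ_p = √(m_p/m_α) = √(1.673 × 10⁻²⁷/6.645 × 10⁻²⁷) = √(0.2518) = 0.502.

λ_α/λ_p = 0.502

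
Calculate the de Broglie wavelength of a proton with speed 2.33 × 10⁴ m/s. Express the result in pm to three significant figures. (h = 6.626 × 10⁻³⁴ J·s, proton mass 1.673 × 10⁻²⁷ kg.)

λ = 17.0 pm

p = mv = 1.673 × 10⁻²⁷ × 2.33 × 10⁴ = 3.898 × 10⁻²³ kg·m/s.
λ = h/p = 6.626 × 10⁻³⁴ / 3.898 × 10⁻²³ = 1.70 × 10⁻¹¹ m = 17.0 pm.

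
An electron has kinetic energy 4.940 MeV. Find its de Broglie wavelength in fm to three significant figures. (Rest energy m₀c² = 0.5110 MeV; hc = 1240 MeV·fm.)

Total energy E = KE + m₀c² = 4.940 + 0.5110 = 5.4510 MeV.
(pc)² = E² − (m₀c²)² = (5.4510)² − (0.5110)² = 29.45 MeV², so pc = 5.427 MeV.
λ = hc/(pc) = 1240 MeV·fm / 5.427 MeV = 228 fm.

λ = 228 fm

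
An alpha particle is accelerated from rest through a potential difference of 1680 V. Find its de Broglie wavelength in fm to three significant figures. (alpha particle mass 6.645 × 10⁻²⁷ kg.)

KE = 2eV = 2 × 1.602 × 10⁻¹⁹ × 1680 = 5.383 × 10⁻¹⁶ J.
p = √(2mKE) = √(2 × 6.645 × 10⁻²⁷ × 5.383 × 10⁻¹⁶) = 2.675 × 10⁻²¹ kg·m/s.
λ = h/p = 6.626 × 10⁻³⁴ / 2.675 × 10⁻²¹ = 2.48 × 10⁻¹³ m = 248 fm.

λ = 248 fm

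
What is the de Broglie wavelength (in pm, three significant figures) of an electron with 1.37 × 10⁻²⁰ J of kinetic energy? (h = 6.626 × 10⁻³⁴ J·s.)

λ = 4190 pm

p = √(2mKE) = √(2 × 9.109 × 10⁻³¹ × 1.370 × 10⁻²⁰) = 1.580 × 10⁻²⁵ kg·m/s.
λ = h/p = 6.626 × 10⁻³⁴ / 1.580 × 10⁻²⁵ = 4.19 × 10⁻⁹ m = 4190 pm.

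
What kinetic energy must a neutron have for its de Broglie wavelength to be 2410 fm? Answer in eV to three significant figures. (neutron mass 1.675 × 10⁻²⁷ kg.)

p = h/λ = 6.626 × 10⁻³⁴ / 2.410 × 10⁻¹² = 2.749 × 10⁻²² kg·m/s.
KE = p²/(2m) = (2.749 × 10⁻²²)² / (2 × 1.675 × 10⁻²⁷) = 2.256 × 10⁻¹⁷ J = 141 eV.

KE = 141 eV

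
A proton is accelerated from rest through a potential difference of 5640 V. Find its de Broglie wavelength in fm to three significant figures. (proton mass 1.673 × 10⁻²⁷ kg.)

KE = eV = 1.602 × 10⁻¹⁹ × 5640 = 9.035 × 10⁻¹⁶ J.
p = √(2mKE) = √(2 × 1.673 × 10⁻²⁷ × 9.035 × 10⁻¹⁶) = 1.739 × 10⁻²¹ kg·m/s.
λ = h/p = 6.626 × 10⁻³⁴ / 1.739 × 10⁻²¹ = 3.81 × 10⁻¹³ m = 381 fm.

λ = 381 fm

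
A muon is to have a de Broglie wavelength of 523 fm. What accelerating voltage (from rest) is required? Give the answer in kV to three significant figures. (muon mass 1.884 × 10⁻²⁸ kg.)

p = h/λ = 6.626 × 10⁻³⁴ / 5.230 × 10⁻¹³ = 1.267 × 10⁻²¹ kg·m/s.
KE = p²/(2m) = 4.260 × 10⁻¹⁵ J.
V = KE/e = 4.260 × 10⁻¹⁵ / (1.602 × 10⁻¹⁹) = 26.6 kV.

V = 26.6 kV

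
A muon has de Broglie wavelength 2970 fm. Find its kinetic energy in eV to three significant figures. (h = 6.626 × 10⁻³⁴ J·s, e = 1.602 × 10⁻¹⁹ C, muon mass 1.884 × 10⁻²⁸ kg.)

p = h/λ = 6.626 × 10⁻³⁴ / 2.970 × 10⁻¹² = 2.231 × 10⁻²² kg·m/s.
KE = p²/(2m) = (2.231 × 10⁻²²)² / (2 × 1.884 × 10⁻²⁸) = 1.321 × 10⁻¹⁶ J = 825 eV.

KE = 825 eV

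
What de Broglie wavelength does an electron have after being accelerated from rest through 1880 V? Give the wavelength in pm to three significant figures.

λ = 28.3 pm

KE = eV = 1.602 × 10⁻¹⁹ × 1880 = 3.012 × 10⁻¹⁶ J.
p = √(2mKE) = √(2 × 9.109 × 10⁻³¹ × 3.012 × 10⁻¹⁶) = 2.342 × 10⁻²³ kg·m/s.
λ = h/p = 6.626 × 10⁻³⁴ / 2.342 × 10⁻²³ = 2.83 × 10⁻¹¹ m = 28.3 pm.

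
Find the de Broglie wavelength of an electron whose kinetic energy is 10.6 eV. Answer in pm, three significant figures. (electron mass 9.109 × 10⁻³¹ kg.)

λ = 377 pm

KE = 10.6 eV = 1.698 × 10⁻¹⁸ J.
p = √(2mKE) = √(2 × 9.109 × 10⁻³¹ × 1.698 × 10⁻¹⁸) = 1.759 × 10⁻²⁴ kg·m/s.
λ = h/p = 6.626 × 10⁻³⁴ / 1.759 × 10⁻²⁴ = 3.77 × 10⁻¹⁰ m = 377 pm.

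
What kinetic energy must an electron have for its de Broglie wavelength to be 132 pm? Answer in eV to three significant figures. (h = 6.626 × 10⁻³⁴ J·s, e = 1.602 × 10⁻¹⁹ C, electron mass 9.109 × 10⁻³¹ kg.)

KE = 86.3 eV

p = h/λ = 6.626 × 10⁻³⁴ / 1.320 × 10⁻¹⁰ = 5.020 × 10⁻²⁴ kg·m/s.
KE = p²/(2m) = (5.020 × 10⁻²⁴)² / (2 × 9.109 × 10⁻³¹) = 1.383 × 10⁻¹⁷ J = 86.3 eV.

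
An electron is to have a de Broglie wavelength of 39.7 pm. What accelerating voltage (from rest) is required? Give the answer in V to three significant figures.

p = h/λ = 6.626 × 10⁻³⁴ / 3.970 × 10⁻¹¹ = 1.669 × 10⁻²³ kg·m/s.
KE = p²/(2m) = 1.529 × 10⁻¹⁶ J.
V = KE/e = 1.529 × 10⁻¹⁶ / (1.602 × 10⁻¹⁹) = 954 V.

V = 954 V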